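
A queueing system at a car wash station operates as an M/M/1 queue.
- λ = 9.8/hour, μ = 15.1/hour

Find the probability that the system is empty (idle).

ρ = λ/μ = 9.8/15.1 = 0.6490
P(0) = 1 - ρ = 1 - 0.6490 = 0.3510
The server is idle 35.10% of the time.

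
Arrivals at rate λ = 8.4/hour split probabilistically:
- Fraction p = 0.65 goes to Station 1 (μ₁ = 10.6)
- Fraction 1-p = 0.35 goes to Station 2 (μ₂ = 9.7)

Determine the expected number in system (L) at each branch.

Effective rates: λ₁ = 8.4×0.65 = 5.46, λ₂ = 8.4×0.35 = 2.94
Station 1: ρ₁ = 5.46/10.6 = 0.5151, L₁ = ρ₁/(1-ρ₁) = 0.5151/(1-0.5151) = 1.0623
Station 2: ρ₂ = 2.94/9.7 = 0.3031, L₂ = ρ₂/(1-ρ₂) = 0.3031/(1-0.3031) = 0.4349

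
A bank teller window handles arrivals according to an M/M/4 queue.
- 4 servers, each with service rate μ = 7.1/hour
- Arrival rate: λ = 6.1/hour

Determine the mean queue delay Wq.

Traffic intensity: ρ = λ/(cμ) = 6.1/(4×7.1) = 0.2148
Since ρ = 0.2148 < 1, system is stable.
Offered load a = λ/μ = cρ = 6.1/7.1 = 0.8592
P₀ = [ Σₙ₌₀^3 aⁿ/n! + a^4/(4!(1-ρ)) ]⁻¹
Σ = a^0/0! + a^1/1! + a^2/2! + a^3/3! = 1.0000 + 0.85915 + 0.36907 + 0.10570 = 2.3339
a^4/(4!(1-ρ)) = 0.54486/(24 × 0.78521) = 0.02891
P₀ = 1/(2.3339 + 0.02891) = 0.4232
Lq = P₀·a^4·ρ / (4!(1-ρ)²) = 0.4232 × 0.5449 × 0.2148 / (24 × 0.6166) = 0.003347
Wq = Lq/λ = 0.003347/6.1 = 0.0005487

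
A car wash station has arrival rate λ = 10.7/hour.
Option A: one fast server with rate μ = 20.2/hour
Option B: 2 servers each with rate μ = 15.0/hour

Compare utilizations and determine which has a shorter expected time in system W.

Option A: single server μ = 20.2 (M/M/1)
  ρ_A = 10.7/20.2 = 0.5297
  W_A = 1/(μ-λ) = 1/(20.2-10.7) = 1/9.50 = 0.1053

Option B: 2 servers μ = 15.0 (M/M/2)
  ρ_B = λ/(cμ) = 10.7/(2×15.0) = 0.3567
  Offered load a = λ/μ = cρ = 10.7/15.0 = 0.7133
  P₀ = [ Σₙ₌₀^1 aⁿ/n! + a^2/(2!(1-ρ)) ]⁻¹
  Σ = a^0/0! + a^1/1! = 1.0000 + 0.7133 = 1.7133
  a^2/(2!(1-ρ)) = 0.5088/(2 × 0.6433) = 0.3955
  P₀ = 1/(1.7133 + 0.3955) = 0.4742
  Lq = P₀·a^2·ρ / (2!(1-ρ)²) = 0.4742 × 0.5088 × 0.3567 / (2 × 0.4139) = 0.1040
  Wq_B = Lq/λ = 0.10397/10.7 = 0.0097168
  W_B = Wq_B + 1/μ = 0.0097168 + 0.066667 = 0.07638

Since W_B = 0.07638 < W_A = 0.1053, Option B (multiple servers) has the shorter time in system.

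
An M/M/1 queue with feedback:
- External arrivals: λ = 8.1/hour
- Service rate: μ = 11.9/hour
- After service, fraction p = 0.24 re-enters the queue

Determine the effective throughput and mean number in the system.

Effective arrival rate: λ_eff = λ/(1-p) = 8.1/(1-0.24) = 8.1/0.76 = 10.65789
ρ = λ_eff/μ = 10.65789/11.9 = 0.895621
L = ρ/(1-ρ) = 0.895621/(1-0.895621) = 8.5805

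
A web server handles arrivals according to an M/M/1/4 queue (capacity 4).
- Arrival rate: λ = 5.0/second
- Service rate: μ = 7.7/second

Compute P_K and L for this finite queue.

ρ = λ/μ = 5.0/7.7 = 0.64935
P₀ = (1-ρ)/(1-ρ^(K+1)) = (1-0.64935)/(1-0.64935^5) = 0.35065/0.88455 = 0.3964
P_K = P₀×ρ^K = 0.3964 × 0.64935^4 = 0.3964 × 0.1778 = 0.07048
Blocking probability P_4 = 0.07048 (7.05%)
L = ρ[1 - (K+1)ρ^K + Kρ^(K+1)] / [(1-ρ)(1-ρ^(K+1))]
L = 0.64935 × (1 - 5×0.17779 + 4×0.11545) / ((1 - 0.64935) × (1 - 0.11545)) = 1.1993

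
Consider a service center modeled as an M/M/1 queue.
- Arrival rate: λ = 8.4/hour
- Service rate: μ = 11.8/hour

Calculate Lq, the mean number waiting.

ρ = λ/μ = 8.4/11.8 = 0.7119
For M/M/1: Lq = λ²/(μ(μ-λ))
Lq = 70.56/(11.8 × 3.40)
Lq = 1.7587 customers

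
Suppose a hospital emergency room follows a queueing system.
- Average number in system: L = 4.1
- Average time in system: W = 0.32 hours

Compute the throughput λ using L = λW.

Little's Law: L = λW, so λ = L/W
λ = 4.1/0.32 = 12.8125 patients/hour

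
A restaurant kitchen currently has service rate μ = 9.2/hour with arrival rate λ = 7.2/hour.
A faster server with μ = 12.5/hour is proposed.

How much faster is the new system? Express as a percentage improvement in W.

System 1: ρ₁ = 7.2/9.2 = 0.7826, W₁ = 1/(9.2-7.2) = 0.5000
System 2: ρ₂ = 7.2/12.5 = 0.5760, W₂ = 1/(12.5-7.2) = 0.1887
Improvement: (W₁-W₂)/W₁ = (0.5000-0.1887)/0.5000 = 62.26%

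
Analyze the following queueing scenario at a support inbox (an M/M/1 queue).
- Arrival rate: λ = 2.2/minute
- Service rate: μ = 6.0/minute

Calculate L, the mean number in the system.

ρ = λ/μ = 2.2/6.0 = 0.3667
For M/M/1: L = λ/(μ-λ)
L = 2.2/(6.0-2.2) = 2.2/3.80
L = 0.5789 emails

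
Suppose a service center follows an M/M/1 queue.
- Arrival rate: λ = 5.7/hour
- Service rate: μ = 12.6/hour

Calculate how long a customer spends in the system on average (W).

First, compute utilization: ρ = λ/μ = 5.7/12.6 = 0.4524
For M/M/1: W = 1/(μ-λ)
W = 1/(12.6-5.7) = 1/6.90
W = 0.1449 hours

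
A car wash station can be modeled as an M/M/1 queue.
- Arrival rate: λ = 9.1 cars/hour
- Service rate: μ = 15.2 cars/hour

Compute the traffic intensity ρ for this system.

Server utilization: ρ = λ/μ
ρ = 9.1/15.2 = 0.5987
The server is busy 59.87% of the time.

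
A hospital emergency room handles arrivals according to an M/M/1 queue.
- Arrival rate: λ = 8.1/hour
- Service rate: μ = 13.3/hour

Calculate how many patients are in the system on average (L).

ρ = λ/μ = 8.1/13.3 = 0.6090
For M/M/1: L = λ/(μ-λ)
L = 8.1/(13.3-8.1) = 8.1/5.20
L = 1.5577 patients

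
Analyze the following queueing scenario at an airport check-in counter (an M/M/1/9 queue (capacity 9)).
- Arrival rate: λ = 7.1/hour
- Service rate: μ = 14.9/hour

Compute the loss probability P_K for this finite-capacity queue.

ρ = λ/μ = 7.1/14.9 = 0.47651
P₀ = (1-ρ)/(1-ρ^(K+1)) = (1-0.47651)/(1-0.47651^10) = 0.5235/0.9994 = 0.5238
P_K = P₀×ρ^K = 0.52381 × 0.47651^9 = 0.52381 × 0.0012666 = 0.0006635
Blocking probability = 0.06635%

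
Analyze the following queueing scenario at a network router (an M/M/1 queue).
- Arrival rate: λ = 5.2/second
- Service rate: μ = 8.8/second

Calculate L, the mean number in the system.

ρ = λ/μ = 5.2/8.8 = 0.5909
For M/M/1: L = λ/(μ-λ)
L = 5.2/(8.8-5.2) = 5.2/3.60
L = 1.4444 packets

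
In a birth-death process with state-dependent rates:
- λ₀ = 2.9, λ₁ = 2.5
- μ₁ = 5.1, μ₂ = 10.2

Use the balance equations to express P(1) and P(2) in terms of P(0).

Balance equations:
State 0: λ₀P₀ = μ₁P₁ → P₁ = (λ₀/μ₁)P₀ = (2.9/5.1)P₀ = 0.5686P₀
State 1: P₂ = (λ₀λ₁)/(μ₁μ₂)P₀ = (2.9×2.5)/(5.1×10.2)P₀ = 0.1394P₀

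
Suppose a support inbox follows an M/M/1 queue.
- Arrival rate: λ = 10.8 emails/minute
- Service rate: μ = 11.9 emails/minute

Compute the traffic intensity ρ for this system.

Server utilization: ρ = λ/μ
ρ = 10.8/11.9 = 0.9076
The server is busy 90.76% of the time.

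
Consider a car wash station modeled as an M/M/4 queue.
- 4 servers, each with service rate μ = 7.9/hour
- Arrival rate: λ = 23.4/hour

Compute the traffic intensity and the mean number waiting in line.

Traffic intensity: ρ = λ/(cμ) = 23.4/(4×7.9) = 0.7405
Since ρ = 0.7405 < 1, system is stable.
Offered load a = λ/μ = cρ = 23.4/7.9 = 2.9620
P₀ = [ Σₙ₌₀^3 aⁿ/n! + a^4/(4!(1-ρ)) ]⁻¹
Σ = a^0/0! + a^1/1! + a^2/2! + a^3/3! = 1.0000 + 2.9620 + 4.3868 + 4.3313 = 12.6801
a^4/(4!(1-ρ)) = 76.9760/(24 × 0.259494) = 12.3600
P₀ = 1/(12.6801 + 12.3600) = 0.03994
Lq = P₀·a^4·ρ / (4!(1-ρ)²) = 0.039936 × 76.9760 × 0.74051 / (24 × 0.067337) = 1.4086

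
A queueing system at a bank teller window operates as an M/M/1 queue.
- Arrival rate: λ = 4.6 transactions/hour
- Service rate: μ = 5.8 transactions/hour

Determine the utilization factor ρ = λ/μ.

Server utilization: ρ = λ/μ
ρ = 4.6/5.8 = 0.7931
The server is busy 79.31% of the time.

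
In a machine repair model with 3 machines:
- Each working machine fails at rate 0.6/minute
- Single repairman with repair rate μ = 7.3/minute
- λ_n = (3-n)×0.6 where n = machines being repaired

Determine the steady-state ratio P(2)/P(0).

P(2)/P(0) = ∏_{i=0}^{2-1} λ_i/μ_{i+1}
= (3-0)×0.6/7.3 × (3-1)×0.6/7.3
= 0.04053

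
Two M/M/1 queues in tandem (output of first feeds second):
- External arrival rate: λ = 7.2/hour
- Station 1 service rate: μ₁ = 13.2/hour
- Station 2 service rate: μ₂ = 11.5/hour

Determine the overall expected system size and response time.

By Jackson's theorem, each station behaves as independent M/M/1.
Station 1: ρ₁ = 7.2/13.2 = 0.5455, L₁ = ρ₁/(1-ρ₁) = λ/(μ₁-λ) = 7.2/6.00 = 1.2000
Station 2: ρ₂ = 7.2/11.5 = 0.6261, L₂ = ρ₂/(1-ρ₂) = λ/(μ₂-λ) = 7.2/4.30 = 1.6744
Total: L = L₁ + L₂ = 1.2000 + 1.6744 = 2.8744
W = L/λ = 2.8744/7.2 = 0.3992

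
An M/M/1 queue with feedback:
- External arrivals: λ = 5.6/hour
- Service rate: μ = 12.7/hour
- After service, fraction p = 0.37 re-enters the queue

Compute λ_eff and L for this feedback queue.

Effective arrival rate: λ_eff = λ/(1-p) = 5.6/(1-0.37) = 5.6/0.63 = 8.8889
ρ = λ_eff/μ = 8.8889/12.7 = 0.699913
L = ρ/(1-ρ) = 0.699913/(1-0.699913) = 2.3324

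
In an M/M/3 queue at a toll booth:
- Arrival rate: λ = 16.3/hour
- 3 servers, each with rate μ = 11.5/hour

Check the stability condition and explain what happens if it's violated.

Stability requires ρ = λ/(cμ) < 1
ρ = 16.3/(3 × 11.5) = 16.3/34.50 = 0.4725
Since 0.4725 < 1, the system is STABLE.
The servers are busy 47.25% of the time.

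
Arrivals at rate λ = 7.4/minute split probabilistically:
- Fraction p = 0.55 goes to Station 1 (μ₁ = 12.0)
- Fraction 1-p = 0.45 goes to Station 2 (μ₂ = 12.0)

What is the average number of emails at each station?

Effective rates: λ₁ = 7.4×0.55 = 4.07, λ₂ = 7.4×0.45 = 3.33
Station 1: ρ₁ = 4.07/12.0 = 0.33917, L₁ = ρ₁/(1-ρ₁) = 0.33917/(1-0.33917) = 0.5132
Station 2: ρ₂ = 3.33/12.0 = 0.2775, L₂ = ρ₂/(1-ρ₂) = 0.2775/(1-0.2775) = 0.3841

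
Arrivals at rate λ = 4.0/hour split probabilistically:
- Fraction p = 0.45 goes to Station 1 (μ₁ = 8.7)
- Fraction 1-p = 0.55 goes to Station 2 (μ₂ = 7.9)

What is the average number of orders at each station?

Effective rates: λ₁ = 4.0×0.45 = 1.8, λ₂ = 4.0×0.55 = 2.2
Station 1: ρ₁ = 1.8/8.7 = 0.2069, L₁ = ρ₁/(1-ρ₁) = 0.2069/(1-0.2069) = 0.2609
Station 2: ρ₂ = 2.2/7.9 = 0.2785, L₂ = ρ₂/(1-ρ₂) = 0.2785/(1-0.2785) = 0.3860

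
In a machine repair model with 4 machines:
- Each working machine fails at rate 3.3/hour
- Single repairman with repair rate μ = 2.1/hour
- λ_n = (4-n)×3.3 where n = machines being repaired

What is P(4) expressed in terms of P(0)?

P(4)/P(0) = ∏_{i=0}^{4-1} λ_i/μ_{i+1}
= (4-0)×3.3/2.1 × (4-1)×3.3/2.1 × (4-2)×3.3/2.1 × (4-3)×3.3/2.1
= 146.3490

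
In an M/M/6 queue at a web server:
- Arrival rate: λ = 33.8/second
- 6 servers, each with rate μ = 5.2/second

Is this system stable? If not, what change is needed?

Stability requires ρ = λ/(cμ) < 1
ρ = 33.8/(6 × 5.2) = 33.8/31.20 = 1.0833
Since 1.0833 ≥ 1, the system is UNSTABLE.
Need c > λ/μ = 33.8/5.2 = 6.50.
Minimum servers needed: c = 7.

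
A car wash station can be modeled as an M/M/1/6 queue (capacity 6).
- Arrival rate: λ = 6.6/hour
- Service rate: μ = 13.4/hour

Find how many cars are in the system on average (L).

ρ = λ/μ = 6.6/13.4 = 0.492537
P₀ = (1-ρ)/(1-ρ^(K+1)) = (1-0.492537)/(1-0.492537^7) = 0.5075/0.9930 = 0.5111
P_K = P₀×ρ^K = 0.51106 × 0.492537^6 = 0.51106 × 0.014277 = 0.007296
L = ρ[1 - (K+1)ρ^K + Kρ^(K+1)] / [(1-ρ)(1-ρ^(K+1))]
L = 0.492537 × (1 - 7×0.01428 + 6×0.007032) / ((1 - 0.492537) × (1 - 0.007032)) = 0.9210 cars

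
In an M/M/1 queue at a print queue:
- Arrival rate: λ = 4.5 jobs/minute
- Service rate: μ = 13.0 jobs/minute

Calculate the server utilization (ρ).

Server utilization: ρ = λ/μ
ρ = 4.5/13.0 = 0.3462
The server is busy 34.62% of the time.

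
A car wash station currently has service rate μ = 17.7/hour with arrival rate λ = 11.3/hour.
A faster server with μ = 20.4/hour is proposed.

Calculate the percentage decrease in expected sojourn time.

System 1: ρ₁ = 11.3/17.7 = 0.6384, W₁ = 1/(17.7-11.3) = 0.15625
System 2: ρ₂ = 11.3/20.4 = 0.5539, W₂ = 1/(20.4-11.3) = 0.10989
Improvement: (W₁-W₂)/W₁ = (0.15625-0.10989)/0.15625 = 29.67%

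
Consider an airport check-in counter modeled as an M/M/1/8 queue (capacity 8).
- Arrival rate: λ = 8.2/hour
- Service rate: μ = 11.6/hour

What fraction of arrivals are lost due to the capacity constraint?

ρ = λ/μ = 8.2/11.6 = 0.7069
P₀ = (1-ρ)/(1-ρ^(K+1)) = (1-0.7069)/(1-0.7069^9) = 0.2931/0.9559 = 0.3066
P_K = P₀×ρ^K = 0.3066 × 0.7069^8 = 0.3066 × 0.06235 = 0.01912
Blocking probability = 1.91%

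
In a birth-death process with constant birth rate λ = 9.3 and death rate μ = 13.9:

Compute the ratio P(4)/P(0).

For constant rates: P(n)/P(0) = (λ/μ)^n
P(4)/P(0) = (9.3/13.9)^4 = 0.6691^4 = 0.2004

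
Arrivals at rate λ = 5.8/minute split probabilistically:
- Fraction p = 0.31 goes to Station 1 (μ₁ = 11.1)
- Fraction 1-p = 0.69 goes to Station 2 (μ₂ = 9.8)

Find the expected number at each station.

Effective rates: λ₁ = 5.8×0.31 = 1.798, λ₂ = 5.8×0.69 = 4.002
Station 1: ρ₁ = 1.798/11.1 = 0.1620, L₁ = ρ₁/(1-ρ₁) = 0.1620/(1-0.1620) = 0.1933
Station 2: ρ₂ = 4.002/9.8 = 0.40837, L₂ = ρ₂/(1-ρ₂) = 0.40837/(1-0.40837) = 0.6902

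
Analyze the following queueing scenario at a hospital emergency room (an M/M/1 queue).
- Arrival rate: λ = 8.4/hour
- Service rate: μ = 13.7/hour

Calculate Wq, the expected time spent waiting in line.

First, compute utilization: ρ = λ/μ = 8.4/13.7 = 0.6131
For M/M/1: Wq = λ/(μ(μ-λ))
Wq = 8.4/(13.7 × (13.7-8.4))
Wq = 8.4/(13.7 × 5.30)
Wq = 0.1157 hours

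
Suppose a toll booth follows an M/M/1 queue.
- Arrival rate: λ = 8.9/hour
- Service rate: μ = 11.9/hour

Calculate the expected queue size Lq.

ρ = λ/μ = 8.9/11.9 = 0.7479
For M/M/1: Lq = λ²/(μ(μ-λ))
Lq = 79.21/(11.9 × 3.00)
Lq = 2.2188 vehicles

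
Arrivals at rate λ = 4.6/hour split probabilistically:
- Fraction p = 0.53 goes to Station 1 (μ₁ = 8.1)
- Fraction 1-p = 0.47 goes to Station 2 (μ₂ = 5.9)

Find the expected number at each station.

Effective rates: λ₁ = 4.6×0.53 = 2.438, λ₂ = 4.6×0.47 = 2.162
Station 1: ρ₁ = 2.438/8.1 = 0.3010, L₁ = ρ₁/(1-ρ₁) = 0.3010/(1-0.3010) = 0.4306
Station 2: ρ₂ = 2.162/5.9 = 0.36644, L₂ = ρ₂/(1-ρ₂) = 0.36644/(1-0.36644) = 0.5784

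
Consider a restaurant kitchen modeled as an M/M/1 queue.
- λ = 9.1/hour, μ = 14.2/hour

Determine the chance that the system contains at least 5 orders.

ρ = λ/μ = 9.1/14.2 = 0.64085
P(N ≥ n) = ρⁿ
P(N ≥ 5) = 0.64085^5
P(N ≥ 5) = 0.1081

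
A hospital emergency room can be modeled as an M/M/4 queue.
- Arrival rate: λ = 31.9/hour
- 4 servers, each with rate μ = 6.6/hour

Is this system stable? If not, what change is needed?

Stability requires ρ = λ/(cμ) < 1
ρ = 31.9/(4 × 6.6) = 31.9/26.40 = 1.2083
Since 1.2083 ≥ 1, the system is UNSTABLE.
Need c > λ/μ = 31.9/6.6 = 4.83.
Minimum servers needed: c = 5.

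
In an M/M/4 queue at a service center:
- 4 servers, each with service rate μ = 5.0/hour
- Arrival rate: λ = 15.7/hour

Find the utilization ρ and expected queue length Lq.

Traffic intensity: ρ = λ/(cμ) = 15.7/(4×5.0) = 0.7850
Since ρ = 0.7850 < 1, system is stable.
Offered load a = λ/μ = cρ = 15.7/5.0 = 3.1400
P₀ = [ Σₙ₌₀^3 aⁿ/n! + a^4/(4!(1-ρ)) ]⁻¹
Σ = a^0/0! + a^1/1! + a^2/2! + a^3/3! = 1.0000 + 3.1400 + 4.9298 + 5.1599 = 14.2297
a^4/(4!(1-ρ)) = 97.2117/(24 × 0.2150) = 18.8395
P₀ = 1/(14.2297 + 18.8395) = 0.03024
Lq = P₀·a^4·ρ / (4!(1-ρ)²) = 0.030240 × 97.2117 × 0.78500 / (24 × 0.046225) = 2.0801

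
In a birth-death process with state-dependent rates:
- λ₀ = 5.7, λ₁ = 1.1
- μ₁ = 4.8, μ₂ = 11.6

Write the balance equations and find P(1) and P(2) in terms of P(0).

Balance equations:
State 0: λ₀P₀ = μ₁P₁ → P₁ = (λ₀/μ₁)P₀ = (5.7/4.8)P₀ = 1.1875P₀
State 1: P₂ = (λ₀λ₁)/(μ₁μ₂)P₀ = (5.7×1.1)/(4.8×11.6)P₀ = 0.1126P₀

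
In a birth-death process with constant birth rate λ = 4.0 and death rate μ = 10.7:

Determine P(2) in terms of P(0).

For constant rates: P(n)/P(0) = (λ/μ)^n
P(2)/P(0) = (4.0/10.7)^2 = 0.373832^2 = 0.1398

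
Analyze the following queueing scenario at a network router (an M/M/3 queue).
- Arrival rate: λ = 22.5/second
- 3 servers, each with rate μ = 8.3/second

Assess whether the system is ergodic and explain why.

Stability requires ρ = λ/(cμ) < 1
ρ = 22.5/(3 × 8.3) = 22.5/24.90 = 0.9036
Since 0.9036 < 1, the system is STABLE.
The servers are busy 90.36% of the time.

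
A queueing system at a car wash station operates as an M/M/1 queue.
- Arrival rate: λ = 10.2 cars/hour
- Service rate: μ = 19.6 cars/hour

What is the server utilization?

Server utilization: ρ = λ/μ
ρ = 10.2/19.6 = 0.5204
The server is busy 52.04% of the time.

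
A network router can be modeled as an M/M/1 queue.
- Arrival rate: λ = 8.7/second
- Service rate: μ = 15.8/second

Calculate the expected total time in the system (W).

First, compute utilization: ρ = λ/μ = 8.7/15.8 = 0.5506
For M/M/1: W = 1/(μ-λ)
W = 1/(15.8-8.7) = 1/7.10
W = 0.1408 seconds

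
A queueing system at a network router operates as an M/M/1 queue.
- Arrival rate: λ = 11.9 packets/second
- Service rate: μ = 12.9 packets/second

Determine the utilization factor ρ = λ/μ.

Server utilization: ρ = λ/μ
ρ = 11.9/12.9 = 0.9225
The server is busy 92.25% of the time.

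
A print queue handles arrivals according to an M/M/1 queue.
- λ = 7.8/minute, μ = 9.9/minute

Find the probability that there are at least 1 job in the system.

ρ = λ/μ = 7.8/9.9 = 0.7879
P(N ≥ n) = ρⁿ
P(N ≥ 1) = 0.7879^1
P(N ≥ 1) = 0.7879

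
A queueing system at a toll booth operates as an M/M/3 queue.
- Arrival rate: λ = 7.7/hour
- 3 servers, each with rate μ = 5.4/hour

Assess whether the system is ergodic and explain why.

Stability requires ρ = λ/(cμ) < 1
ρ = 7.7/(3 × 5.4) = 7.7/16.20 = 0.4753
Since 0.4753 < 1, the system is STABLE.
The servers are busy 47.53% of the time.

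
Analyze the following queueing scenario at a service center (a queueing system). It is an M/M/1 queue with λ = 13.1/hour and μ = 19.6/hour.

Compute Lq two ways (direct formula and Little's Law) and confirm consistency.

Method 1 (direct): Lq = λ²/(μ(μ-λ)) = 171.61/(19.6 × 6.50) = 1.3470

Method 2 (Little's Law):
W = 1/(μ-λ) = 1/6.50 = 0.153846
Wq = W - 1/μ = 0.153846 - 0.0510204 = 0.102826
Lq = λWq = 13.1 × 0.102826 = 1.3470 ✔ (matches Method 1)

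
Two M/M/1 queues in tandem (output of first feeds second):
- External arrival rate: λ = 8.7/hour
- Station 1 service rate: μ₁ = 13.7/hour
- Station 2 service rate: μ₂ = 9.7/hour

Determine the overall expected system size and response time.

By Jackson's theorem, each station behaves as independent M/M/1.
Station 1: ρ₁ = 8.7/13.7 = 0.6350, L₁ = ρ₁/(1-ρ₁) = λ/(μ₁-λ) = 8.7/5.00 = 1.7400
Station 2: ρ₂ = 8.7/9.7 = 0.8969, L₂ = ρ₂/(1-ρ₂) = λ/(μ₂-λ) = 8.7/1.00 = 8.7000
Total: L = L₁ + L₂ = 1.7400 + 8.7000 = 10.4400
W = L/λ = 10.4400/8.7 = 1.2000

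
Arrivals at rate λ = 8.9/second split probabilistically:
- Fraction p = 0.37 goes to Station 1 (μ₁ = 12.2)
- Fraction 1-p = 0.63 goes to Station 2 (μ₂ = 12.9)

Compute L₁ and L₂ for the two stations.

Effective rates: λ₁ = 8.9×0.37 = 3.293, λ₂ = 8.9×0.63 = 5.607
Station 1: ρ₁ = 3.293/12.2 = 0.2699, L₁ = ρ₁/(1-ρ₁) = 0.2699/(1-0.2699) = 0.3697
Station 2: ρ₂ = 5.607/12.9 = 0.43465, L₂ = ρ₂/(1-ρ₂) = 0.43465/(1-0.43465) = 0.7688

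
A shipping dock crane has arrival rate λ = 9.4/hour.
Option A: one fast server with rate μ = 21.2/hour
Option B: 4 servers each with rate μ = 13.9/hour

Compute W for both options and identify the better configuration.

Option A: single server μ = 21.2 (M/M/1)
  ρ_A = 9.4/21.2 = 0.4434
  W_A = 1/(μ-λ) = 1/(21.2-9.4) = 1/11.80 = 0.08475

Option B: 4 servers μ = 13.9 (M/M/4)
  ρ_B = λ/(cμ) = 9.4/(4×13.9) = 0.1691
  Offered load a = λ/μ = cρ = 9.4/13.9 = 0.6763
  P₀ = [ Σₙ₌₀^3 aⁿ/n! + a^4/(4!(1-ρ)) ]⁻¹
  Σ = a^0/0! + a^1/1! + a^2/2! + a^3/3! = 1.0000 + 0.67626 + 0.22866 + 0.051545 = 1.9565
  a^4/(4!(1-ρ)) = 0.2091/(24 × 0.8309) = 0.01049
  P₀ = 1/(1.9565 + 0.01049) = 0.5084
  Lq = P₀·a^4·ρ / (4!(1-ρ)²) = 0.5084 × 0.2091 × 0.1691 / (24 × 0.6905) = 0.001085
  Wq_B = Lq/λ = 0.001085/9.4 = 0.0001154
  W_B = Wq_B + 1/μ = 0.0001154 + 0.07194 = 0.07206

Since W_B = 0.07206 < W_A = 0.08475, Option B (multiple servers) has the shorter time in system.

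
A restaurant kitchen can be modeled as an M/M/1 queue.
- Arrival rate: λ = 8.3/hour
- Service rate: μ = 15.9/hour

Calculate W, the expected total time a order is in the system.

First, compute utilization: ρ = λ/μ = 8.3/15.9 = 0.5220
For M/M/1: W = 1/(μ-λ)
W = 1/(15.9-8.3) = 1/7.60
W = 0.1316 hours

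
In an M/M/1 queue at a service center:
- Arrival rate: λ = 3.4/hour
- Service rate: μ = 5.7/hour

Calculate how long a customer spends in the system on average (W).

First, compute utilization: ρ = λ/μ = 3.4/5.7 = 0.5965
For M/M/1: W = 1/(μ-λ)
W = 1/(5.7-3.4) = 1/2.30
W = 0.4348 hours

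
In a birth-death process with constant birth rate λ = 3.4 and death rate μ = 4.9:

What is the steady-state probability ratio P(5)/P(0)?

For constant rates: P(n)/P(0) = (λ/μ)^n
P(5)/P(0) = (3.4/4.9)^5 = 0.693878^5 = 0.1608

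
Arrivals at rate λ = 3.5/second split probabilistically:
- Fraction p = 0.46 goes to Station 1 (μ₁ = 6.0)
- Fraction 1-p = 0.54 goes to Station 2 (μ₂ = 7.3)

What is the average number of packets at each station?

Effective rates: λ₁ = 3.5×0.46 = 1.61, λ₂ = 3.5×0.54 = 1.89
Station 1: ρ₁ = 1.61/6.0 = 0.2683, L₁ = ρ₁/(1-ρ₁) = 0.2683/(1-0.2683) = 0.3667
Station 2: ρ₂ = 1.89/7.3 = 0.258904, L₂ = ρ₂/(1-ρ₂) = 0.258904/(1-0.258904) = 0.3494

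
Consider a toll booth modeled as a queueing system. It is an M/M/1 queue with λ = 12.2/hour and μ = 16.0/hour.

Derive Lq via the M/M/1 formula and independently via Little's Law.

Method 1 (direct): Lq = λ²/(μ(μ-λ)) = 148.84/(16.0 × 3.80) = 2.4480

Method 2 (Little's Law):
W = 1/(μ-λ) = 1/3.80 = 0.263158
Wq = W - 1/μ = 0.263158 - 0.0625000 = 0.200658
Lq = λWq = 12.2 × 0.200658 = 2.4480 ✔ (matches Method 1)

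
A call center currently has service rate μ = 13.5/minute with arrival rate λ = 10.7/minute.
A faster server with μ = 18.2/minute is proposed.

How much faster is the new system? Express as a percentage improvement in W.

System 1: ρ₁ = 10.7/13.5 = 0.7926, W₁ = 1/(13.5-10.7) = 0.3571
System 2: ρ₂ = 10.7/18.2 = 0.5879, W₂ = 1/(18.2-10.7) = 0.1333
Improvement: (W₁-W₂)/W₁ = (0.3571-0.1333)/0.3571 = 62.67%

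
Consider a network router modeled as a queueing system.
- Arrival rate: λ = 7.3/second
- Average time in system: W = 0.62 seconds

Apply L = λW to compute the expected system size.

Little's Law: L = λW
L = 7.3 × 0.62 = 4.5260 packets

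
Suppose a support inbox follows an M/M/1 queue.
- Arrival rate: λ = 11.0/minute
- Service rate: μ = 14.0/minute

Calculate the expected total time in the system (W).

First, compute utilization: ρ = λ/μ = 11.0/14.0 = 0.7857
For M/M/1: W = 1/(μ-λ)
W = 1/(14.0-11.0) = 1/3.00
W = 0.3333 minutes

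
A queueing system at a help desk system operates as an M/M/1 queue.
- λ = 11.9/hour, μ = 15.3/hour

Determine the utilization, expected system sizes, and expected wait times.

Step 1: ρ = λ/μ = 11.9/15.3 = 0.7778
Step 2: L = λ/(μ-λ) = 11.9/3.40 = 3.5000
Step 3: Lq = λ²/(μ(μ-λ)) = 141.61/(15.3×3.40) = 2.7222
Step 4: W = 1/(μ-λ) = 1/3.40 = 0.29412
Step 5: Wq = λ/(μ(μ-λ)) = 11.9/(15.3×3.40) = 0.2288
Step 6: P(0) = 1-ρ = 0.2222
Verify: L = λW = 11.9×0.29412 = 3.5000 ✔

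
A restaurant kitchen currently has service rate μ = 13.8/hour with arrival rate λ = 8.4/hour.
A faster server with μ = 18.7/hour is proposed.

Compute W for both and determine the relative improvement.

System 1: ρ₁ = 8.4/13.8 = 0.6087, W₁ = 1/(13.8-8.4) = 0.18519
System 2: ρ₂ = 8.4/18.7 = 0.4492, W₂ = 1/(18.7-8.4) = 0.097087
Improvement: (W₁-W₂)/W₁ = (0.18519-0.097087)/0.18519 = 47.57%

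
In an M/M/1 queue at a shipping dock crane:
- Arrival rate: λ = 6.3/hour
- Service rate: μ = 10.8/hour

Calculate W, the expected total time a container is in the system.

First, compute utilization: ρ = λ/μ = 6.3/10.8 = 0.5833
For M/M/1: W = 1/(μ-λ)
W = 1/(10.8-6.3) = 1/4.50
W = 0.2222 hours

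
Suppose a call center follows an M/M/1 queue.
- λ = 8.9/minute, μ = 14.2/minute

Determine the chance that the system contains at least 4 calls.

ρ = λ/μ = 8.9/14.2 = 0.62676
P(N ≥ n) = ρⁿ
P(N ≥ 4) = 0.62676^4
P(N ≥ 4) = 0.1543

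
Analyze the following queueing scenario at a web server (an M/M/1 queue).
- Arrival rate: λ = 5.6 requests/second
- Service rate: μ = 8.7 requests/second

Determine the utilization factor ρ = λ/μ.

Server utilization: ρ = λ/μ
ρ = 5.6/8.7 = 0.6437
The server is busy 64.37% of the time.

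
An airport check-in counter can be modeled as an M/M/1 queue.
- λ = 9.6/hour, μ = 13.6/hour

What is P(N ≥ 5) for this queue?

ρ = λ/μ = 9.6/13.6 = 0.7059
P(N ≥ n) = ρⁿ
P(N ≥ 5) = 0.7059^5
P(N ≥ 5) = 0.1753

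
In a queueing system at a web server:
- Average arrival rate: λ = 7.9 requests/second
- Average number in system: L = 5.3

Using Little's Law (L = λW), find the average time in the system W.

Little's Law: L = λW, so W = L/λ
W = 5.3/7.9 = 0.6709 seconds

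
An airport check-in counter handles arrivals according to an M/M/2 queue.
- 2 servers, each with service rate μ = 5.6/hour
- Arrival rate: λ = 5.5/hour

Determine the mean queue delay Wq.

Traffic intensity: ρ = λ/(cμ) = 5.5/(2×5.6) = 0.4911
Since ρ = 0.4911 < 1, system is stable.
Offered load a = λ/μ = cρ = 5.5/5.6 = 0.9821
P₀ = [ Σₙ₌₀^1 aⁿ/n! + a^2/(2!(1-ρ)) ]⁻¹
Σ = a^0/0! + a^1/1! = 1.0000 + 0.9821 = 1.9821
a^2/(2!(1-ρ)) = 0.9646/(2 × 0.5089) = 0.9477
P₀ = 1/(1.9821 + 0.9477) = 0.3413
Lq = P₀·a^2·ρ / (2!(1-ρ)²) = 0.3413 × 0.9646 × 0.4911 / (2 × 0.2590) = 0.3121
Wq = Lq/λ = 0.3121/5.5 = 0.05675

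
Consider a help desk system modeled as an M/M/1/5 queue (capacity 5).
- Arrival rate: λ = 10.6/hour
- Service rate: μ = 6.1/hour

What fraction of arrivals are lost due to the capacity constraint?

ρ = λ/μ = 10.6/6.1 = 1.7377
P₀ = (1-ρ)/(1-ρ^(K+1)) = (1-1.7377)/(1-1.7377^6) = -0.7377/-26.5327 = 0.02780
P_K = P₀×ρ^K = 0.02780 × 1.7377^5 = 0.02780 × 15.8443 = 0.4405
Blocking probability = 44.05%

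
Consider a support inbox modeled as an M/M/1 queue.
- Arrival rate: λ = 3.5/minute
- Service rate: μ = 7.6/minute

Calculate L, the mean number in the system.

ρ = λ/μ = 3.5/7.6 = 0.4605
For M/M/1: L = λ/(μ-λ)
L = 3.5/(7.6-3.5) = 3.5/4.10
L = 0.8537 emails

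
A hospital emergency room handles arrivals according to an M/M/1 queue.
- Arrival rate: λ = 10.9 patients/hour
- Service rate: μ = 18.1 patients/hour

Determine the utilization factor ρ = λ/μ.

Server utilization: ρ = λ/μ
ρ = 10.9/18.1 = 0.6022
The server is busy 60.22% of the time.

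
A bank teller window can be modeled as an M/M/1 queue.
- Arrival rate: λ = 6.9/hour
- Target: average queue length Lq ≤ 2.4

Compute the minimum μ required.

For M/M/1: Lq = λ²/(μ(μ-λ))
Need Lq ≤ 2.4, i.e. μ(μ-λ) ≥ λ²/2.4
μ² - 6.9μ - 47.61/2.4 ≥ 0  →  μ² - 6.9μ - 19.8375 ≥ 0
Quadratic formula (positive root): μ = [λ + √(λ² + 4×19.8375)]/2
Discriminant: 47.61 + 4×19.8375 = 126.9600, √126.9600 = 11.2677
μ ≥ (6.9 + 11.2677)/2 = 9.0838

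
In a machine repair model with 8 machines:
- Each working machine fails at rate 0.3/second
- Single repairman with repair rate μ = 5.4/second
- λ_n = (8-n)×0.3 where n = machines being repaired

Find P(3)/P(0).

P(3)/P(0) = ∏_{i=0}^{3-1} λ_i/μ_{i+1}
= (8-0)×0.3/5.4 × (8-1)×0.3/5.4 × (8-2)×0.3/5.4
= 0.05761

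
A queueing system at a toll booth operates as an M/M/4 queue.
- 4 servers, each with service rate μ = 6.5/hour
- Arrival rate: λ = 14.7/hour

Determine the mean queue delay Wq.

Traffic intensity: ρ = λ/(cμ) = 14.7/(4×6.5) = 0.5654
Since ρ = 0.5654 < 1, system is stable.
Offered load a = λ/μ = cρ = 14.7/6.5 = 2.2615
P₀ = [ Σₙ₌₀^3 aⁿ/n! + a^4/(4!(1-ρ)) ]⁻¹
Σ = a^0/0! + a^1/1! + a^2/2! + a^3/3! = 1.0000 + 2.2615 + 2.5573 + 1.9278 = 7.7466
a^4/(4!(1-ρ)) = 26.1587/(24 × 0.43462) = 2.5078
P₀ = 1/(7.7466 + 2.5078) = 0.09752
Lq = P₀·a^4·ρ / (4!(1-ρ)²) = 0.09752 × 26.1587 × 0.5654 / (24 × 0.1889) = 0.3181
Wq = Lq/λ = 0.3181/14.7 = 0.02164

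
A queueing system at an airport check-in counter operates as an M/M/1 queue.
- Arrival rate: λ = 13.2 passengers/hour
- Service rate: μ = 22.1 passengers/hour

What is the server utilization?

Server utilization: ρ = λ/μ
ρ = 13.2/22.1 = 0.5973
The server is busy 59.73% of the time.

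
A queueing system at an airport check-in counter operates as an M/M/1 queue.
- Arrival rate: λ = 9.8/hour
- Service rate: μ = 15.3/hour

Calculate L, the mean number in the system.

ρ = λ/μ = 9.8/15.3 = 0.6405
For M/M/1: L = λ/(μ-λ)
L = 9.8/(15.3-9.8) = 9.8/5.50
L = 1.7818 passengers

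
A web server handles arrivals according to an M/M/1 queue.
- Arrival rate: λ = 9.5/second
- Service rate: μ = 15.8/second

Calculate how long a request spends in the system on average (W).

First, compute utilization: ρ = λ/μ = 9.5/15.8 = 0.6013
For M/M/1: W = 1/(μ-λ)
W = 1/(15.8-9.5) = 1/6.30
W = 0.1587 seconds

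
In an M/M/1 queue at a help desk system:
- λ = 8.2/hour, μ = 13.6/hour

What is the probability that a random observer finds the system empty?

ρ = λ/μ = 8.2/13.6 = 0.6029
P(0) = 1 - ρ = 1 - 0.6029 = 0.3971
The server is idle 39.71% of the time.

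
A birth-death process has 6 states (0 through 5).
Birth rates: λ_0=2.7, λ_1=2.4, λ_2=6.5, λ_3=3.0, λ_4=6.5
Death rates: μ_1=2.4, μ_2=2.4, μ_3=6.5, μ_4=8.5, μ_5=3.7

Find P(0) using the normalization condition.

Ratios P(n)/P(0) = (λ₀···λₙ₋₁)/(μ₁···μₙ):
P(1)/P(0) = (2.7)/(2.4) = 1.1250
P(2)/P(0) = (2.7×2.4)/(2.4×2.4) = 1.1250
P(3)/P(0) = (2.7×2.4×6.5)/(2.4×2.4×6.5) = 1.1250
P(4)/P(0) = (2.7×2.4×6.5×3.0)/(2.4×2.4×6.5×8.5) = 0.3971
P(5)/P(0) = (2.7×2.4×6.5×3.0×6.5)/(2.4×2.4×6.5×8.5×3.7) = 0.6975

Normalization: ∑ P(n) = 1
P(0) × (1.0000 + 1.1250 + 1.1250 + 1.1250 + 0.3971 + 0.6975) = 1
P(0) × 5.4696 = 1
P(0) = 1/5.4696 = 0.1828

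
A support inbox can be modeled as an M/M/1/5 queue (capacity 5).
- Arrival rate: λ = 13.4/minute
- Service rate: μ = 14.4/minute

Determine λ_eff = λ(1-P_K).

ρ = λ/μ = 13.4/14.4 = 0.930556
P₀ = (1-ρ)/(1-ρ^(K+1)) = (1-0.930556)/(1-0.930556^6) = 0.06944/0.3507 = 0.1980
P_K = P₀×ρ^K = 0.1980 × 0.930556^5 = 0.1980 × 0.6978 = 0.1382
λ_eff = λ(1-P_K) = 13.4 × (1 - 0.13817) = 13.4 × 0.86183 = 11.5485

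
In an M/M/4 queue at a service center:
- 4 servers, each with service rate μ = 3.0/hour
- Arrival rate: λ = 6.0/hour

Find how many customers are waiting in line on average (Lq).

Traffic intensity: ρ = λ/(cμ) = 6.0/(4×3.0) = 0.5000
Since ρ = 0.5000 < 1, system is stable.
Offered load a = λ/μ = cρ = 6.0/3.0 = 2.0000
P₀ = [ Σₙ₌₀^3 aⁿ/n! + a^4/(4!(1-ρ)) ]⁻¹
Σ = a^0/0! + a^1/1! + a^2/2! + a^3/3! = 1.0000 + 2.0000 + 2.0000 + 1.3333 = 6.3333
a^4/(4!(1-ρ)) = 16.0000/(24 × 0.5000) = 1.3333
P₀ = 1/(6.3333 + 1.3333) = 0.1304
Lq = P₀·a^4·ρ / (4!(1-ρ)²) = 0.1304 × 16.0000 × 0.5000 / (24 × 0.2500) = 0.1739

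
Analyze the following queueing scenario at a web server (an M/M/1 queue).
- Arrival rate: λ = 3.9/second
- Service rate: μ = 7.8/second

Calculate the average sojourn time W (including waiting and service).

First, compute utilization: ρ = λ/μ = 3.9/7.8 = 0.5000
For M/M/1: W = 1/(μ-λ)
W = 1/(7.8-3.9) = 1/3.90
W = 0.2564 seconds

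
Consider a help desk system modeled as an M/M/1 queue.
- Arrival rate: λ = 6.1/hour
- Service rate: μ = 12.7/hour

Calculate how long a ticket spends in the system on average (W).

First, compute utilization: ρ = λ/μ = 6.1/12.7 = 0.4803
For M/M/1: W = 1/(μ-λ)
W = 1/(12.7-6.1) = 1/6.60
W = 0.1515 hours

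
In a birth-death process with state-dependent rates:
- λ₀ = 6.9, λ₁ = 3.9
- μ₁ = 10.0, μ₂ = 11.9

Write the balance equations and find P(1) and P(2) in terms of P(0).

Balance equations:
State 0: λ₀P₀ = μ₁P₁ → P₁ = (λ₀/μ₁)P₀ = (6.9/10.0)P₀ = 0.6900P₀
State 1: P₂ = (λ₀λ₁)/(μ₁μ₂)P₀ = (6.9×3.9)/(10.0×11.9)P₀ = 0.2261P₀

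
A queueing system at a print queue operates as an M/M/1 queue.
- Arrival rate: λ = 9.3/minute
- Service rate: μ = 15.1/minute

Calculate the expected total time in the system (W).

First, compute utilization: ρ = λ/μ = 9.3/15.1 = 0.6159
For M/M/1: W = 1/(μ-λ)
W = 1/(15.1-9.3) = 1/5.80
W = 0.1724 minutes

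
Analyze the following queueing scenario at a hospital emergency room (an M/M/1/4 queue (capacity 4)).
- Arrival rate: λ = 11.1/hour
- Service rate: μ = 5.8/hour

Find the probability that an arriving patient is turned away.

ρ = λ/μ = 11.1/5.8 = 1.9138
P₀ = (1-ρ)/(1-ρ^(K+1)) = (1-1.9138)/(1-1.9138^5) = -0.9138/-24.6734 = 0.03704
P_K = P₀×ρ^K = 0.037036 × 1.9138^4 = 0.037036 × 13.4149 = 0.4968
Blocking probability = 49.68%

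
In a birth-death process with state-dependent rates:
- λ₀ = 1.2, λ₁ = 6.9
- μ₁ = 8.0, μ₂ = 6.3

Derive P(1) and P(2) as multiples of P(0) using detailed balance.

Balance equations:
State 0: λ₀P₀ = μ₁P₁ → P₁ = (λ₀/μ₁)P₀ = (1.2/8.0)P₀ = 0.1500P₀
State 1: P₂ = (λ₀λ₁)/(μ₁μ₂)P₀ = (1.2×6.9)/(8.0×6.3)P₀ = 0.1643P₀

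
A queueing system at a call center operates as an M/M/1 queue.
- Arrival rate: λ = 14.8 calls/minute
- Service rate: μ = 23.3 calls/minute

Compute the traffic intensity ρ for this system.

Server utilization: ρ = λ/μ
ρ = 14.8/23.3 = 0.6352
The server is busy 63.52% of the time.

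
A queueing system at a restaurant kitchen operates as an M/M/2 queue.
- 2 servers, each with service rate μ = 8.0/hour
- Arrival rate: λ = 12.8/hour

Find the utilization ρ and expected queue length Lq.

Traffic intensity: ρ = λ/(cμ) = 12.8/(2×8.0) = 0.8000
Since ρ = 0.8000 < 1, system is stable.
Offered load a = λ/μ = cρ = 12.8/8.0 = 1.6000
P₀ = [ Σₙ₌₀^1 aⁿ/n! + a^2/(2!(1-ρ)) ]⁻¹
Σ = a^0/0! + a^1/1! = 1.0000 + 1.6000 = 2.6000
a^2/(2!(1-ρ)) = 2.5600/(2 × 0.2000) = 6.4000
P₀ = 1/(2.6000 + 6.4000) = 0.1111
Lq = P₀·a^2·ρ / (2!(1-ρ)²) = 0.11111 × 2.5600 × 0.80000 / (2 × 0.040000) = 2.8444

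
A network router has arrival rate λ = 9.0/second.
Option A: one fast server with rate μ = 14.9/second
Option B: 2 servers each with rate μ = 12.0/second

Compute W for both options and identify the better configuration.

Option A: single server μ = 14.9 (M/M/1)
  ρ_A = 9.0/14.9 = 0.6040
  W_A = 1/(μ-λ) = 1/(14.9-9.0) = 1/5.90 = 0.1695

Option B: 2 servers μ = 12.0 (M/M/2)
  ρ_B = λ/(cμ) = 9.0/(2×12.0) = 0.3750
  Offered load a = λ/μ = cρ = 9.0/12.0 = 0.7500
  P₀ = [ Σₙ₌₀^1 aⁿ/n! + a^2/(2!(1-ρ)) ]⁻¹
  Σ = a^0/0! + a^1/1! = 1.0000 + 0.7500 = 1.7500
  a^2/(2!(1-ρ)) = 0.5625/(2 × 0.6250) = 0.4500
  P₀ = 1/(1.7500 + 0.4500) = 0.4545
  Lq = P₀·a^2·ρ / (2!(1-ρ)²) = 0.4545 × 0.5625 × 0.3750 / (2 × 0.3906) = 0.1227
  Wq_B = Lq/λ = 0.12273/9.0 = 0.01364
  W_B = Wq_B + 1/μ = 0.01364 + 0.08333 = 0.09697

Since W_B = 0.09697 < W_A = 0.1695, Option B (multiple servers) has the shorter time in system.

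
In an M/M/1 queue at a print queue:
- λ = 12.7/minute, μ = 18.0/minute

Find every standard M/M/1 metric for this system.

Step 1: ρ = λ/μ = 12.7/18.0 = 0.7056
Step 2: L = λ/(μ-λ) = 12.7/5.30 = 2.3962
Step 3: Lq = λ²/(μ(μ-λ)) = 161.29/(18.0×5.30) = 1.6907
Step 4: W = 1/(μ-λ) = 1/5.30 = 0.18868
Step 5: Wq = λ/(μ(μ-λ)) = 12.7/(18.0×5.30) = 0.1331
Step 6: P(0) = 1-ρ = 0.2944
Verify: L = λW = 12.7×0.18868 = 2.3962 ✔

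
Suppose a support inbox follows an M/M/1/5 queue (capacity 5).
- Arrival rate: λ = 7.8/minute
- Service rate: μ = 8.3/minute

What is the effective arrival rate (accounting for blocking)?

ρ = λ/μ = 7.8/8.3 = 0.93976
P₀ = (1-ρ)/(1-ρ^(K+1)) = (1-0.93976)/(1-0.93976^6) = 0.06024/0.3112 = 0.1936
P_K = P₀×ρ^K = 0.1936 × 0.93976^5 = 0.1936 × 0.7330 = 0.1419
λ_eff = λ(1-P_K) = 7.8 × (1 - 0.14189) = 7.8 × 0.85811 = 6.6933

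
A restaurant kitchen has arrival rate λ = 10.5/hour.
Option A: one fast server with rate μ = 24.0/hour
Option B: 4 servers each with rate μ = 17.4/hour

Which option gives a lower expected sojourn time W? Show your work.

Option A: single server μ = 24.0 (M/M/1)
  ρ_A = 10.5/24.0 = 0.4375
  W_A = 1/(μ-λ) = 1/(24.0-10.5) = 1/13.50 = 0.07407

Option B: 4 servers μ = 17.4 (M/M/4)
  ρ_B = λ/(cμ) = 10.5/(4×17.4) = 0.1509
  Offered load a = λ/μ = cρ = 10.5/17.4 = 0.6034
  P₀ = [ Σₙ₌₀^3 aⁿ/n! + a^4/(4!(1-ρ)) ]⁻¹
  Σ = a^0/0! + a^1/1! + a^2/2! + a^3/3! = 1.0000 + 0.6034 + 0.1821 + 0.03662 = 1.8221
  a^4/(4!(1-ρ)) = 0.1326/(24 × 0.8491) = 0.006507
  P₀ = 1/(1.8221 + 0.006507) = 0.5469
  Lq = P₀·a^4·ρ / (4!(1-ρ)²) = 0.54685 × 0.13261 × 0.15086 / (24 × 0.72104) = 0.0006322
  Wq_B = Lq/λ = 0.0006322/10.5 = 0.00006021
  W_B = Wq_B + 1/μ = 0.00006021 + 0.05747 = 0.05753

Since W_B = 0.05753 < W_A = 0.07407, Option B (multiple servers) has the shorter time in system.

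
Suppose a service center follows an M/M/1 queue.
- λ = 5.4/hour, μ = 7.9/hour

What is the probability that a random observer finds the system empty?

ρ = λ/μ = 5.4/7.9 = 0.6835
P(0) = 1 - ρ = 1 - 0.6835 = 0.3165
The server is idle 31.65% of the time.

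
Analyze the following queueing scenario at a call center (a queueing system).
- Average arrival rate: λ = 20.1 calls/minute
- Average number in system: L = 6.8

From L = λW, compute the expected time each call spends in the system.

Little's Law: L = λW, so W = L/λ
W = 6.8/20.1 = 0.3383 minutes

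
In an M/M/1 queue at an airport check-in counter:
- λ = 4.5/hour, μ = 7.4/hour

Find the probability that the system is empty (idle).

ρ = λ/μ = 4.5/7.4 = 0.6081
P(0) = 1 - ρ = 1 - 0.6081 = 0.3919
The server is idle 39.19% of the time.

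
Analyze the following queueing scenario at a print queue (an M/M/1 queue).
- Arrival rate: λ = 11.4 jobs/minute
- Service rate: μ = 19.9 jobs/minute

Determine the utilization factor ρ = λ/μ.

Server utilization: ρ = λ/μ
ρ = 11.4/19.9 = 0.5729
The server is busy 57.29% of the time.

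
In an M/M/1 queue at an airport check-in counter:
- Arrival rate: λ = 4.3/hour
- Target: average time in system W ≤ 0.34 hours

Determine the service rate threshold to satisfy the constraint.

For M/M/1: W = 1/(μ-λ)
Need W ≤ 0.34, so 1/(μ-λ) ≤ 0.34
μ - λ ≥ 1/0.34 = 2.9412
μ ≥ 4.3 + 2.9412 = 7.2412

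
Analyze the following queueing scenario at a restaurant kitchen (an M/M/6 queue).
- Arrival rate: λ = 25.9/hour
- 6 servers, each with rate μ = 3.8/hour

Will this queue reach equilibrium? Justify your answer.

Stability requires ρ = λ/(cμ) < 1
ρ = 25.9/(6 × 3.8) = 25.9/22.80 = 1.1360
Since 1.1360 ≥ 1, the system is UNSTABLE.
Need c > λ/μ = 25.9/3.8 = 6.82.
Minimum servers needed: c = 7.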